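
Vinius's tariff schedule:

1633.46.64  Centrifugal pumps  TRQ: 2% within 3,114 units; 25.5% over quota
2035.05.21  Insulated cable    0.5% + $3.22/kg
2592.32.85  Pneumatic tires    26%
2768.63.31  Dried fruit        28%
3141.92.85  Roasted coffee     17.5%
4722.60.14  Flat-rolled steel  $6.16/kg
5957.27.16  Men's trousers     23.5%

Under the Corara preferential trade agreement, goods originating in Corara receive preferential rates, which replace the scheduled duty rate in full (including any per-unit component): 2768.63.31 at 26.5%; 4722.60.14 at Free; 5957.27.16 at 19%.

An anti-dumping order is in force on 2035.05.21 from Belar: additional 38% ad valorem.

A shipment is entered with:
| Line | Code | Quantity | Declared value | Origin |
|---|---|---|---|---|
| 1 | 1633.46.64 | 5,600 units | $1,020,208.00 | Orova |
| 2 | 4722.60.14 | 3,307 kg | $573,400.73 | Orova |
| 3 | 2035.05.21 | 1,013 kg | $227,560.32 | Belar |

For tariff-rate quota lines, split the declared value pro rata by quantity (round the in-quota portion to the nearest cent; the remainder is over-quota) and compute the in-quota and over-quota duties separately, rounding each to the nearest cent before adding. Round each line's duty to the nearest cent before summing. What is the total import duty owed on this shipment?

$238,079.24

Line 1 (1633.46.64, Orova, 5,600 units, $1,020,208.00):
Code 1633.46.64 is under a tariff-rate quota (threshold 3,114 units). In-quota: 3,114 units at 2%; over-quota: 2,486 units at 25.5%.
Pro-rata value split: in-quota = $1,020,208.00 × 3,114/5,600 = $567,308.52; over-quota = $1,020,208.00 − $567,308.52 = $452,899.48.
In-quota duty = $567,308.52 × 2% = $11,346.17. Over-quota duty = $452,899.48 × 25.5% = $115,489.37.
Line duty = $11,346.17 + $115,489.37 = $126,835.54.
Line 2 (4722.60.14, Orova, 3,307 kg, $573,400.73):
Base rate for 4722.60.14 is $6.16/kg.
4722.60.14 has an FTA preferential rate, but origin Orova is not Corara; base rate stands.
Duty = 3,307 × $6.16 = $20,371.12.
Line 3 (2035.05.21, Belar, 1,013 kg, $227,560.32):
Base rate for 2035.05.21 is 0.5% + $3.22/kg.
Additional duty on 2035.05.21 from Belar: +38%. Applied ad valorem rate: 0.5% + 38% = 38.5%.
Duty = $227,560.32 × 38.5% + 1,013 × $3.22 = $90,872.58.
Total = $126,835.54 + $20,371.12 + $90,872.58 = $238,079.24.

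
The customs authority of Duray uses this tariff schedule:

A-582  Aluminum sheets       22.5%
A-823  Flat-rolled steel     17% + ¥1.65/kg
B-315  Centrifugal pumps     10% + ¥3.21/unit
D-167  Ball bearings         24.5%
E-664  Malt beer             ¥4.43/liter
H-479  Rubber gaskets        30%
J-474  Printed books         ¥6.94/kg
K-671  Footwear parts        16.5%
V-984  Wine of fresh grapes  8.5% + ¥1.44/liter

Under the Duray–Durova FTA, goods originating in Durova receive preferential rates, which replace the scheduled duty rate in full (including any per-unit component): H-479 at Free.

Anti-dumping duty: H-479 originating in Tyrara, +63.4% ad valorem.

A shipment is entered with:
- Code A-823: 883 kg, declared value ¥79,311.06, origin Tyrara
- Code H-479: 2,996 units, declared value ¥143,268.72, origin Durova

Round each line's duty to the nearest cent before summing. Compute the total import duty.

¥14,939.83

Line 1 (A-823, Tyrara, 883 kg, ¥79,311.06):
Base rate for A-823 is 17% + ¥1.65/kg.
Duty = ¥79,311.06 × 17% + 883 × ¥1.65 = ¥14,939.83.
Line 2 (H-479, Durova, 2,996 units, ¥143,268.72):
Base rate for H-479 is 30%.
Origin Durova qualifies under the Duray–Durova agreement and H-479 is covered: preferential rate Free applies instead.
The additional-duty order on H-479 targets Tyrara, not Durova; it does not apply.
Duty = ¥143,268.72 × 0% = ¥0.00.
Total = ¥14,939.83 + ¥0.00 = ¥14,939.83.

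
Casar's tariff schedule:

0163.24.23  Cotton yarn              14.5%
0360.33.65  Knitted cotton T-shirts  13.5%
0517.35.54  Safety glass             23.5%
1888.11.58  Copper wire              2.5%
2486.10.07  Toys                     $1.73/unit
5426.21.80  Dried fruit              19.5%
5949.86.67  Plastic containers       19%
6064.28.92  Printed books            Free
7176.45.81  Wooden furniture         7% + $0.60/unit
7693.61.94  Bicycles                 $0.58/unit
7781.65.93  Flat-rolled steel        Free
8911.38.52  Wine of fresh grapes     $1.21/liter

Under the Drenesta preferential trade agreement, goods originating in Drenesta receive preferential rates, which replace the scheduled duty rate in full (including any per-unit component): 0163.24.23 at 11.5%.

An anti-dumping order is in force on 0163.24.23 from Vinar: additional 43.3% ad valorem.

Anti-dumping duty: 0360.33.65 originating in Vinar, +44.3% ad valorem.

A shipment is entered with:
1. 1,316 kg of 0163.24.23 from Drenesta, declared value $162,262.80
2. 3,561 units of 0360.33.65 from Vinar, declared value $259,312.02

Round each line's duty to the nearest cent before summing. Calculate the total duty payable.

$168,542.57

Line 1 (0163.24.23, Drenesta, 1,316 kg, $162,262.80):
Base rate for 0163.24.23 is 14.5%.
Origin Drenesta qualifies under the Casar–Drenesta agreement and 0163.24.23 is covered: preferential rate 11.5% applies instead.
The additional-duty order on 0163.24.23 targets Vinar, not Drenesta; it does not apply.
Duty = $162,262.80 × 11.5% = $18,660.22.
Line 2 (0360.33.65, Vinar, 3,561 units, $259,312.02):
Base rate for 0360.33.65 is 13.5%.
Additional duty on 0360.33.65 from Vinar: +44.3%. Applied ad valorem rate: 13.5% + 44.3% = 57.8%.
Duty = $259,312.02 × 57.8% = $149,882.35.
Total = $18,660.22 + $149,882.35 = $168,542.57.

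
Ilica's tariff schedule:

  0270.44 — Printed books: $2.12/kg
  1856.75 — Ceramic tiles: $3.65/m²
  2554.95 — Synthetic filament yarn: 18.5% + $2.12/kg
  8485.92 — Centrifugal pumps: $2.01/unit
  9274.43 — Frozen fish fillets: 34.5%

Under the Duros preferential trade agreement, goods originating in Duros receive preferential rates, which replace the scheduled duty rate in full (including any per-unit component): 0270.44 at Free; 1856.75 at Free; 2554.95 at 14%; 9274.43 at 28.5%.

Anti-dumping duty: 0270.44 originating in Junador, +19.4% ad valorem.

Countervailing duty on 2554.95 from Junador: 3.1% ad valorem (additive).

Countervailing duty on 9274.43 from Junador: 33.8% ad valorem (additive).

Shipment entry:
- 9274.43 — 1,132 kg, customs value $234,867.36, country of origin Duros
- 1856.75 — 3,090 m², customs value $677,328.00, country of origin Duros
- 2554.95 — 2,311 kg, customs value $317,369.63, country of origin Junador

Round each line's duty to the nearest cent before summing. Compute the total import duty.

Line 1 (9274.43, Duros, 1,132 kg, $234,867.36):
Base rate for 9274.43 is 34.5%.
Origin Duros qualifies under the Ilica–Duros agreement and 9274.43 is covered: preferential rate 28.5% applies instead.
The additional-duty order on 9274.43 targets Junador, not Duros; it does not apply.
Duty = $234,867.36 × 28.5% = $66,937.20.
Line 2 (1856.75, Duros, 3,090 m², $677,328.00):
Base rate for 1856.75 is $3.65/m².
Origin Duros qualifies under the Ilica–Duros agreement and 1856.75 is covered: preferential rate Free applies instead.
Duty = $677,328.00 × 0% = $0.00.
Line 3 (2554.95, Junador, 2,311 kg, $317,369.63):
Base rate for 2554.95 is 18.5% + $2.12/kg.
2554.95 has an FTA preferential rate, but origin Junador is not Duros; base rate stands.
Additional duty on 2554.95 from Junador: +3.1%. Applied ad valorem rate: 18.5% + 3.1% = 21.6%.
Duty = $317,369.63 × 21.6% + 2,311 × $2.12 = $73,451.16.
Total = $66,937.20 + $0.00 + $73,451.16 = $140,388.36.

$140,388.36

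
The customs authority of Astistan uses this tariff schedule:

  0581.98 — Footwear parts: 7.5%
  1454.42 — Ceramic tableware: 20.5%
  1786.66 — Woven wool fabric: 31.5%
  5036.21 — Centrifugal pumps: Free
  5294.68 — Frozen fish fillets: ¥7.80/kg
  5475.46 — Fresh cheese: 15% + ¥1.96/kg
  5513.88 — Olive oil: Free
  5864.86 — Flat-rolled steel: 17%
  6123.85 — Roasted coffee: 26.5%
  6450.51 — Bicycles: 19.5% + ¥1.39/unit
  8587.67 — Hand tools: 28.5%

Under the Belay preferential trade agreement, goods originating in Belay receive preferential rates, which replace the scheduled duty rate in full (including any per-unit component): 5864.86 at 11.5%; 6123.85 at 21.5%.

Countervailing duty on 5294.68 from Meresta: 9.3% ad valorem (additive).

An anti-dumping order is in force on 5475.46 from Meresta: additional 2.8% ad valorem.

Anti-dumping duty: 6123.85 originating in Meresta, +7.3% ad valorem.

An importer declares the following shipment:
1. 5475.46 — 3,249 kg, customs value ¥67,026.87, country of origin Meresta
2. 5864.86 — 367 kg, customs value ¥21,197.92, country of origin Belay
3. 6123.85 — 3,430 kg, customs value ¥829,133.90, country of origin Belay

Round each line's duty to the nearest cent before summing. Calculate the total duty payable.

Line 1 (5475.46, Meresta, 3,249 kg, ¥67,026.87):
Base rate for 5475.46 is 15% + ¥1.96/kg.
Additional duty on 5475.46 from Meresta: +2.8%. Applied ad valorem rate: 15% + 2.8% = 17.8%.
Duty = ¥67,026.87 × 17.8% + 3,249 × ¥1.96 = ¥18,298.82.
Line 2 (5864.86, Belay, 367 kg, ¥21,197.92):
Base rate for 5864.86 is 17%.
Origin Belay qualifies under the Astistan–Belay agreement and 5864.86 is covered: preferential rate 11.5% applies instead.
Duty = ¥21,197.92 × 11.5% = ¥2,437.76.
Line 3 (6123.85, Belay, 3,430 kg, ¥829,133.90):
Base rate for 6123.85 is 26.5%.
Origin Belay qualifies under the Astistan–Belay agreement and 6123.85 is covered: preferential rate 21.5% applies instead.
The additional-duty order on 6123.85 targets Meresta, not Belay; it does not apply.
Duty = ¥829,133.90 × 21.5% = ¥178,263.79.
Total = ¥18,298.82 + ¥2,437.76 + ¥178,263.79 = ¥199,000.37.

¥199,000.37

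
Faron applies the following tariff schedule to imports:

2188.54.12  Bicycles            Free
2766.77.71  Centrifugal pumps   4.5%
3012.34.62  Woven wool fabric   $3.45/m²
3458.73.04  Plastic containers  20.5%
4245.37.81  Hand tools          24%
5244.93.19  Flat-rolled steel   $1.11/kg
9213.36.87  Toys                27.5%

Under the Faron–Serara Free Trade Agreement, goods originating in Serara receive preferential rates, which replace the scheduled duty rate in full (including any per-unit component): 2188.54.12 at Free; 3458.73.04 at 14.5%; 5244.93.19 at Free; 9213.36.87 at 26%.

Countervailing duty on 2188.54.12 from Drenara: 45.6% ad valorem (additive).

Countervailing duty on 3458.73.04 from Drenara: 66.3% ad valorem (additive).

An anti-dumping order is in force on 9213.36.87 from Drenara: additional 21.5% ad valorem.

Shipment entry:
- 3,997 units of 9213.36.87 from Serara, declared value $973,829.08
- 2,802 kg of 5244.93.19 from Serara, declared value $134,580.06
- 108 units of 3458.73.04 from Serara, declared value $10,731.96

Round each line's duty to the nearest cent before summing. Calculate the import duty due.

Line 1 (9213.36.87, Serara, 3,997 units, $973,829.08):
Base rate for 9213.36.87 is 27.5%.
Origin Serara qualifies under the Faron–Serara agreement and 9213.36.87 is covered: preferential rate 26% applies instead.
The additional-duty order on 9213.36.87 targets Drenara, not Serara; it does not apply.
Duty = $973,829.08 × 26% = $253,195.56.
Line 2 (5244.93.19, Serara, 2,802 kg, $134,580.06):
Base rate for 5244.93.19 is $1.11/kg.
Origin Serara qualifies under the Faron–Serara agreement and 5244.93.19 is covered: preferential rate Free applies instead.
Duty = $134,580.06 × 0% = $0.00.
Line 3 (3458.73.04, Serara, 108 units, $10,731.96):
Base rate for 3458.73.04 is 20.5%.
Origin Serara qualifies under the Faron–Serara agreement and 3458.73.04 is covered: preferential rate 14.5% applies instead.
The additional-duty order on 3458.73.04 targets Drenara, not Serara; it does not apply.
Duty = $10,731.96 × 14.5% = $1,556.13.
Total = $253,195.56 + $0.00 + $1,556.13 = $254,751.69.

$254,751.69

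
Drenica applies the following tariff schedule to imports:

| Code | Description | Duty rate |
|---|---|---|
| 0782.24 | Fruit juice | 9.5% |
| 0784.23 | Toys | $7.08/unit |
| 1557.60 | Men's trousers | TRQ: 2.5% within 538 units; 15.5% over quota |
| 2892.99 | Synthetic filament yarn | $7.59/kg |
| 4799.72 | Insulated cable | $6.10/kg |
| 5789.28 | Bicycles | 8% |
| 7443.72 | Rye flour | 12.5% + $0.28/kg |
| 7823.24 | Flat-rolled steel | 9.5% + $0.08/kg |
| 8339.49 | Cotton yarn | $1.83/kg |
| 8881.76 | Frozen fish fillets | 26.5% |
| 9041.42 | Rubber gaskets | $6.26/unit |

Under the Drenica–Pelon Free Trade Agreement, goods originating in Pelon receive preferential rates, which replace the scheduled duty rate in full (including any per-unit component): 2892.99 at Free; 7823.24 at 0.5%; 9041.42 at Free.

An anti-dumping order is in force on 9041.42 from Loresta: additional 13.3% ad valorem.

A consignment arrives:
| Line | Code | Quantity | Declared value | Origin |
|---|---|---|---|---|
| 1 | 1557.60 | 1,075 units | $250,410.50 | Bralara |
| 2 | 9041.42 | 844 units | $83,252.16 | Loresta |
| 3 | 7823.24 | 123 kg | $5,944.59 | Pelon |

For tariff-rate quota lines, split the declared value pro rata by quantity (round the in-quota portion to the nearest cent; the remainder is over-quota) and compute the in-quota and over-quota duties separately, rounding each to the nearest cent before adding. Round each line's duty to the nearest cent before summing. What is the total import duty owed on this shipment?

Line 1 (1557.60, Bralara, 1,075 units, $250,410.50):
Code 1557.60 is under a tariff-rate quota (threshold 538 units). In-quota: 538 units at 2.5%; over-quota: 537 units at 15.5%.
Pro-rata value split: in-quota = $250,410.50 × 538/1,075 = $125,321.72; over-quota = $250,410.50 − $125,321.72 = $125,088.78.
In-quota duty = $125,321.72 × 2.5% = $3,133.04. Over-quota duty = $125,088.78 × 15.5% = $19,388.76.
Line duty = $3,133.04 + $19,388.76 = $22,521.80.
Line 2 (9041.42, Loresta, 844 units, $83,252.16):
Base rate for 9041.42 is $6.26/unit.
9041.42 has an FTA preferential rate, but origin Loresta is not Pelon; base rate stands.
Additional duty on 9041.42 from Loresta: +13.3% ad valorem. Applied ad valorem rate = 13.3%.
Duty = $83,252.16 × 13.3% + 844 × $6.26 = $16,355.98.
Line 3 (7823.24, Pelon, 123 kg, $5,944.59):
Base rate for 7823.24 is 9.5% + $0.08/kg.
Origin Pelon qualifies under the Drenica–Pelon agreement and 7823.24 is covered: preferential rate 0.5% applies instead.
Duty = $5,944.59 × 0.5% = $29.72.
Total = $22,521.80 + $16,355.98 + $29.72 = $38,907.50.

$38,907.50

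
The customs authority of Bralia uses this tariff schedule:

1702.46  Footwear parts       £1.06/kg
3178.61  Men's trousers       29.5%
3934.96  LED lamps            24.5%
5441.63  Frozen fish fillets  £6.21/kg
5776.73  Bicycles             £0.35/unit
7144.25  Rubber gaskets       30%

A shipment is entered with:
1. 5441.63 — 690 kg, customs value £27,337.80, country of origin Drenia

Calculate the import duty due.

£4,284.90

Line 1 (5441.63, Drenia, 690 kg, £27,337.80):
Base rate for 5441.63 is £6.21/kg.
Duty = 690 × £6.21 = £4,284.90.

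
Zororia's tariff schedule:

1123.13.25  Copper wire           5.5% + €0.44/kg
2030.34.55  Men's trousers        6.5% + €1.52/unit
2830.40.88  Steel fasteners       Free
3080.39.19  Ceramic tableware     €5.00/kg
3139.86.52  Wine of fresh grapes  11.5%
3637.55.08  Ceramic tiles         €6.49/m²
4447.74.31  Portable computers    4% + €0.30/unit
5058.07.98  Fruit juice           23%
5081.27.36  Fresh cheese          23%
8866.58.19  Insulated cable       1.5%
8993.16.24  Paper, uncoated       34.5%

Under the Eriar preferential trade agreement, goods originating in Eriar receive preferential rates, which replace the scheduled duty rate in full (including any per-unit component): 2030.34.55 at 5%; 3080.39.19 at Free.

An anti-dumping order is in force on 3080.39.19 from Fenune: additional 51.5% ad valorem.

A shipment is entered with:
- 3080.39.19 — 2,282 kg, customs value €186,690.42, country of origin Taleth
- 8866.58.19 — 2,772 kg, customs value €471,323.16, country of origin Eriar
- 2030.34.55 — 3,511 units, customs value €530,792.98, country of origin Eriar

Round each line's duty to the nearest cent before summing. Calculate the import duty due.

€45,019.50

Line 1 (3080.39.19, Taleth, 2,282 kg, €186,690.42):
Base rate for 3080.39.19 is €5.00/kg.
3080.39.19 has an FTA preferential rate, but origin Taleth is not Eriar; base rate stands.
The additional-duty order on 3080.39.19 targets Fenune, not Taleth; it does not apply.
Duty = 2,282 × €5.00 = €11,410.00.
Line 2 (8866.58.19, Eriar, 2,772 kg, €471,323.16):
Base rate for 8866.58.19 is 1.5%.
Origin Eriar is the FTA partner but 8866.58.19 is not on the preference list; base rate stands.
Duty = €471,323.16 × 1.5% = €7,069.85.
Line 3 (2030.34.55, Eriar, 3,511 units, €530,792.98):
Base rate for 2030.34.55 is 6.5% + €1.52/unit.
Origin Eriar qualifies under the Zororia–Eriar agreement and 2030.34.55 is covered: preferential rate 5% applies instead.
Duty = €530,792.98 × 5% = €26,539.65.
Total = €11,410.00 + €7,069.85 + €26,539.65 = €45,019.50.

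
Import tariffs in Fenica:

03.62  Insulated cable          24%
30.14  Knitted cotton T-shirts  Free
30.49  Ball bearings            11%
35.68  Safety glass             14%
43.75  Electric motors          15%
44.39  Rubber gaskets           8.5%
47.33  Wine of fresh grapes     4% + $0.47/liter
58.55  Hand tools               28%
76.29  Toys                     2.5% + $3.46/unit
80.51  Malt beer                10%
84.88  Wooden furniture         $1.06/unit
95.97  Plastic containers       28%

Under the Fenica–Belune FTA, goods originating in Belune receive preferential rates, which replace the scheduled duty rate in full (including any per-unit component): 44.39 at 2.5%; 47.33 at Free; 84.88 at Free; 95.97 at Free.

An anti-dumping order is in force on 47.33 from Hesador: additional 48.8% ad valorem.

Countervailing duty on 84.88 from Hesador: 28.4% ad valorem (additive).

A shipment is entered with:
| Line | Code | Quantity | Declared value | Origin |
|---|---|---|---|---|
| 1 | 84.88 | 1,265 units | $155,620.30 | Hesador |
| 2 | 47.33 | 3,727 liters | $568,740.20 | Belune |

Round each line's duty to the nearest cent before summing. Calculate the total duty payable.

Line 1 (84.88, Hesador, 1,265 units, $155,620.30):
Base rate for 84.88 is $1.06/unit.
84.88 has an FTA preferential rate, but origin Hesador is not Belune; base rate stands.
Additional duty on 84.88 from Hesador: +28.4% ad valorem. Applied ad valorem rate = 28.4%.
Duty = $155,620.30 × 28.4% + 1,265 × $1.06 = $45,537.07.
Line 2 (47.33, Belune, 3,727 liters, $568,740.20):
Base rate for 47.33 is 4% + $0.47/liter.
Origin Belune qualifies under the Fenica–Belune agreement and 47.33 is covered: preferential rate Free applies instead.
The additional-duty order on 47.33 targets Hesador, not Belune; it does not apply.
Duty = $568,740.20 × 0% = $0.00.
Total = $45,537.07 + $0.00 = $45,537.07.

$45,537.07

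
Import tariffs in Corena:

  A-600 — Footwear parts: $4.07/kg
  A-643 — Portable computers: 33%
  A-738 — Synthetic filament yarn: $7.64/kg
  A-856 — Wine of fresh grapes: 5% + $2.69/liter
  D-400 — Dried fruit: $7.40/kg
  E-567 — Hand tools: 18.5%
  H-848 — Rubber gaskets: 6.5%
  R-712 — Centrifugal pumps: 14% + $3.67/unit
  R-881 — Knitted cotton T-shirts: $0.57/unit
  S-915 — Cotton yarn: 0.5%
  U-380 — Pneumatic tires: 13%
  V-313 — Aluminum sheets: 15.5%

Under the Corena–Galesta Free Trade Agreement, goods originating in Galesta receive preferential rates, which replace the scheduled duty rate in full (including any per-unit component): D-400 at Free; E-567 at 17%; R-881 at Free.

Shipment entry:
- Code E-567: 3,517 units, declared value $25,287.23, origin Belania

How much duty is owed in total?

$4,678.14

Line 1 (E-567, Belania, 3,517 units, $25,287.23):
Base rate for E-567 is 18.5%.
E-567 has an FTA preferential rate, but origin Belania is not Galesta; base rate stands.
Duty = $25,287.23 × 18.5% = $4,678.14.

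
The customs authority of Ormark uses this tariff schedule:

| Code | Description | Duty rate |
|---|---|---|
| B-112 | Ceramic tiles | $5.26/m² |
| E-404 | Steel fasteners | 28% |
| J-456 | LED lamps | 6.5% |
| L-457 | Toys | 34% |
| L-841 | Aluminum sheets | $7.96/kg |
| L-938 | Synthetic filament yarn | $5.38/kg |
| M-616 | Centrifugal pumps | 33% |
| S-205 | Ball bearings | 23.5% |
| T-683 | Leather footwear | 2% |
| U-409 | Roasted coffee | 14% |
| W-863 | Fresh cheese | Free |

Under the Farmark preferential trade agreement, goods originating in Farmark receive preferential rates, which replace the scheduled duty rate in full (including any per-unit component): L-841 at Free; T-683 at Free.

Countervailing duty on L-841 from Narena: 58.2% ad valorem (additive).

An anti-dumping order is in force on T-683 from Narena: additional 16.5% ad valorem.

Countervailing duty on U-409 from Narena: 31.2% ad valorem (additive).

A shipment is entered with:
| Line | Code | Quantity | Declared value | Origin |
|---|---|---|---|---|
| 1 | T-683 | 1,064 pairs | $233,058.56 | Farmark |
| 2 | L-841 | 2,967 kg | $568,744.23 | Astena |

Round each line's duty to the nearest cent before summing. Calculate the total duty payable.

Line 1 (T-683, Farmark, 1,064 pairs, $233,058.56):
Base rate for T-683 is 2%.
Origin Farmark qualifies under the Ormark–Farmark agreement and T-683 is covered: preferential rate Free applies instead.
The additional-duty order on T-683 targets Narena, not Farmark; it does not apply.
Duty = $233,058.56 × 0% = $0.00.
Line 2 (L-841, Astena, 2,967 kg, $568,744.23):
Base rate for L-841 is $7.96/kg.
L-841 has an FTA preferential rate, but origin Astena is not Farmark; base rate stands.
The additional-duty order on L-841 targets Narena, not Astena; it does not apply.
Duty = 2,967 × $7.96 = $23,617.32.
Total = $0.00 + $23,617.32 = $23,617.32.

$23,617.32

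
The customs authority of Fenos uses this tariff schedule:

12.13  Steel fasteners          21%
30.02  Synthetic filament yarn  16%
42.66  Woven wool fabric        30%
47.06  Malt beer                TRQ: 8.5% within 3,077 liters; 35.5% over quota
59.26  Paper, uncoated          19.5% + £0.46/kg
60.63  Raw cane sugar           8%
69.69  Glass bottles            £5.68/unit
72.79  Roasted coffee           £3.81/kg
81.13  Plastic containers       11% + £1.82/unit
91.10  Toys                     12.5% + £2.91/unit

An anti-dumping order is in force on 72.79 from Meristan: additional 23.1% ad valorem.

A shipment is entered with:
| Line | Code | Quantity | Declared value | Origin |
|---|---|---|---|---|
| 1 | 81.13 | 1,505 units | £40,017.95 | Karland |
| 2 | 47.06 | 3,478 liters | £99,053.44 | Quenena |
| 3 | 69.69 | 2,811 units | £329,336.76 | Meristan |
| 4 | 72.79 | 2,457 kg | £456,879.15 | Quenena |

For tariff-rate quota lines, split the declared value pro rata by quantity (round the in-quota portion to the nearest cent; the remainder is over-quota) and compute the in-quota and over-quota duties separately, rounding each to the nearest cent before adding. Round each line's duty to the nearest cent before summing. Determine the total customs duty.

£43,971.79

Line 1 (81.13, Karland, 1,505 units, £40,017.95):
Base rate for 81.13 is 11% + £1.82/unit.
Duty = £40,017.95 × 11% + 1,505 × £1.82 = £7,141.07.
Line 2 (47.06, Quenena, 3,478 liters, £99,053.44):
Code 47.06 is under a tariff-rate quota (threshold 3,077 liters). In-quota: 3,077 liters at 8.5%; over-quota: 401 liters at 35.5%.
Pro-rata value split: in-quota = £99,053.44 × 3,077/3,478 = £87,632.96; over-quota = £99,053.44 − £87,632.96 = £11,420.48.
In-quota duty = £87,632.96 × 8.5% = £7,448.80. Over-quota duty = £11,420.48 × 35.5% = £4,054.27.
Line duty = £7,448.80 + £4,054.27 = £11,503.07.
Line 3 (69.69, Meristan, 2,811 units, £329,336.76):
Base rate for 69.69 is £5.68/unit.
Duty = 2,811 × £5.68 = £15,966.48.
Line 4 (72.79, Quenena, 2,457 kg, £456,879.15):
Base rate for 72.79 is £3.81/kg.
The additional-duty order on 72.79 targets Meristan, not Quenena; it does not apply.
Duty = 2,457 × £3.81 = £9,361.17.
Total = £7,141.07 + £11,503.07 + £15,966.48 + £9,361.17 = £43,971.79.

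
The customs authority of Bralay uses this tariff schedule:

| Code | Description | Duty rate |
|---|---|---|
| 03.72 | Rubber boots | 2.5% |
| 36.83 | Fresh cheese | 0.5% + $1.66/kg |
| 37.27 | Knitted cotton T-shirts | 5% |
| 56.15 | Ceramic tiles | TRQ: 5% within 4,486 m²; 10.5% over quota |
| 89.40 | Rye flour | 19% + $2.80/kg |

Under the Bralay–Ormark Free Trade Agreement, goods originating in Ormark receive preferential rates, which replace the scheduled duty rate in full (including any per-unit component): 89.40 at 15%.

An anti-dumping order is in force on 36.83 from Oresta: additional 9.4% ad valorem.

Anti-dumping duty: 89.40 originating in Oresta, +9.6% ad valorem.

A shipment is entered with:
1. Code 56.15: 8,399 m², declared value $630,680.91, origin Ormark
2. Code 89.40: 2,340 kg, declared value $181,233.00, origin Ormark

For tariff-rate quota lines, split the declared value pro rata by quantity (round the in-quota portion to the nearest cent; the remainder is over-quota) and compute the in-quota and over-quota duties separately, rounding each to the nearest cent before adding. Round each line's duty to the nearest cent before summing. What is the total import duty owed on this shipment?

$74,879.49

Line 1 (56.15, Ormark, 8,399 m², $630,680.91):
Code 56.15 is under a tariff-rate quota (threshold 4,486 m²). In-quota: 4,486 m² at 5%; over-quota: 3,913 m² at 10.5%.
Pro-rata value split: in-quota = $630,680.91 × 4,486/8,399 = $336,853.74; over-quota = $630,680.91 − $336,853.74 = $293,827.17.
In-quota duty = $336,853.74 × 5% = $16,842.69. Over-quota duty = $293,827.17 × 10.5% = $30,851.85.
Line duty = $16,842.69 + $30,851.85 = $47,694.54.
Line 2 (89.40, Ormark, 2,340 kg, $181,233.00):
Base rate for 89.40 is 19% + $2.80/kg.
Origin Ormark qualifies under the Bralay–Ormark agreement and 89.40 is covered: preferential rate 15% applies instead.
The additional-duty order on 89.40 targets Oresta, not Ormark; it does not apply.
Duty = $181,233.00 × 15% = $27,184.95.
Total = $47,694.54 + $27,184.95 = $74,879.49.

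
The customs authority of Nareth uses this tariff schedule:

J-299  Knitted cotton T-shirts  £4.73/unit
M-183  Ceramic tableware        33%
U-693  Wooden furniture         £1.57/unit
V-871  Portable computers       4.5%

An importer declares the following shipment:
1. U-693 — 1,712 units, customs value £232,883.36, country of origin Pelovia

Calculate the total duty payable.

£2,687.84

Line 1 (U-693, Pelovia, 1,712 units, £232,883.36):
Base rate for U-693 is £1.57/unit.
Duty = 1,712 × £1.57 = £2,687.84.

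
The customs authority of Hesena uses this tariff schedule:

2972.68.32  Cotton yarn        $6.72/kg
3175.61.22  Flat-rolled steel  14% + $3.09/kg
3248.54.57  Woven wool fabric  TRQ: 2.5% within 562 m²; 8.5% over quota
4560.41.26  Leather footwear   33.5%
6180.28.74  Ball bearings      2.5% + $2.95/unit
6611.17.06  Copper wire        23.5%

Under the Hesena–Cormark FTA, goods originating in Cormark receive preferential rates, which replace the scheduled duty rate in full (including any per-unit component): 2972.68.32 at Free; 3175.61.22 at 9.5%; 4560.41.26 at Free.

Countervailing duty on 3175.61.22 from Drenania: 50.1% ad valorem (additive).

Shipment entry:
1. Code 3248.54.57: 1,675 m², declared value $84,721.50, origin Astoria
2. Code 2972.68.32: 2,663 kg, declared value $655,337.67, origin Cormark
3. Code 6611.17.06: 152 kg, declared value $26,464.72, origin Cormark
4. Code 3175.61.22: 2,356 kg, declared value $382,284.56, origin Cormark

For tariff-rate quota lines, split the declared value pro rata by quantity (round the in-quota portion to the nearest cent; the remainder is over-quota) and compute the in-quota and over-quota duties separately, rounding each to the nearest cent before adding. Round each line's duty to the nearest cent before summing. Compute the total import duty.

Line 1 (3248.54.57, Astoria, 1,675 m², $84,721.50):
Code 3248.54.57 is under a tariff-rate quota (threshold 562 m²). In-quota: 562 m² at 2.5%; over-quota: 1,113 m² at 8.5%.
Pro-rata value split: in-quota = $84,721.50 × 562/1,675 = $28,425.96; over-quota = $84,721.50 − $28,425.96 = $56,295.54.
In-quota duty = $28,425.96 × 2.5% = $710.65. Over-quota duty = $56,295.54 × 8.5% = $4,785.12.
Line duty = $710.65 + $4,785.12 = $5,495.77.
Line 2 (2972.68.32, Cormark, 2,663 kg, $655,337.67):
Base rate for 2972.68.32 is $6.72/kg.
Origin Cormark qualifies under the Hesena–Cormark agreement and 2972.68.32 is covered: preferential rate Free applies instead.
Duty = $655,337.67 × 0% = $0.00.
Line 3 (6611.17.06, Cormark, 152 kg, $26,464.72):
Base rate for 6611.17.06 is 23.5%.
Origin Cormark is the FTA partner but 6611.17.06 is not on the preference list; base rate stands.
Duty = $26,464.72 × 23.5% = $6,219.21.
Line 4 (3175.61.22, Cormark, 2,356 kg, $382,284.56):
Base rate for 3175.61.22 is 14% + $3.09/kg.
Origin Cormark qualifies under the Hesena–Cormark agreement and 3175.61.22 is covered: preferential rate 9.5% applies instead.
The additional-duty order on 3175.61.22 targets Drenania, not Cormark; it does not apply.
Duty = $382,284.56 × 9.5% = $36,317.03.
Total = $5,495.77 + $0.00 + $6,219.21 + $36,317.03 = $48,032.01.

$48,032.01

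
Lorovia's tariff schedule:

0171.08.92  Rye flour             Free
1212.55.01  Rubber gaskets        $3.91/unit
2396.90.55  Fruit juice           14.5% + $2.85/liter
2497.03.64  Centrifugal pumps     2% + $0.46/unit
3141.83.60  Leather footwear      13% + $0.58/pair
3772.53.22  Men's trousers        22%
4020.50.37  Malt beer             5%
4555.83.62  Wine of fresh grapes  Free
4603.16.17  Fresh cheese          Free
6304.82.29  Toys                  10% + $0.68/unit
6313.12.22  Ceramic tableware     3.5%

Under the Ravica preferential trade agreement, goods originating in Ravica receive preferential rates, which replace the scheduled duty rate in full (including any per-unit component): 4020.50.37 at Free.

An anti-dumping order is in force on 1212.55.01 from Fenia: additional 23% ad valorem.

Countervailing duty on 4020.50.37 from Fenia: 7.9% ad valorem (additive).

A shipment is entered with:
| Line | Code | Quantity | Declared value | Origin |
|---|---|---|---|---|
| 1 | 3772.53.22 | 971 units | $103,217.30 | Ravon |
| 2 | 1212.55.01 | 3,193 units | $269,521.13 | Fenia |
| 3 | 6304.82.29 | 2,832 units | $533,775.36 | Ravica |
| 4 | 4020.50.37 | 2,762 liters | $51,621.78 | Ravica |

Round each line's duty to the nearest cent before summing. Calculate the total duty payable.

$152,485.60

Line 1 (3772.53.22, Ravon, 971 units, $103,217.30):
Base rate for 3772.53.22 is 22%.
Duty = $103,217.30 × 22% = $22,707.81.
Line 2 (1212.55.01, Fenia, 3,193 units, $269,521.13):
Base rate for 1212.55.01 is $3.91/unit.
Additional duty on 1212.55.01 from Fenia: +23% ad valorem. Applied ad valorem rate = 23%.
Duty = $269,521.13 × 23% + 3,193 × $3.91 = $74,474.49.
Line 3 (6304.82.29, Ravica, 2,832 units, $533,775.36):
Base rate for 6304.82.29 is 10% + $0.68/unit.
Origin Ravica is the FTA partner but 6304.82.29 is not on the preference list; base rate stands.
Duty = $533,775.36 × 10% + 2,832 × $0.68 = $55,303.30.
Line 4 (4020.50.37, Ravica, 2,762 liters, $51,621.78):
Base rate for 4020.50.37 is 5%.
Origin Ravica qualifies under the Lorovia–Ravica agreement and 4020.50.37 is covered: preferential rate Free applies instead.
The additional-duty order on 4020.50.37 targets Fenia, not Ravica; it does not apply.
Duty = $51,621.78 × 0% = $0.00.
Total = $22,707.81 + $74,474.49 + $55,303.30 + $0.00 = $152,485.60.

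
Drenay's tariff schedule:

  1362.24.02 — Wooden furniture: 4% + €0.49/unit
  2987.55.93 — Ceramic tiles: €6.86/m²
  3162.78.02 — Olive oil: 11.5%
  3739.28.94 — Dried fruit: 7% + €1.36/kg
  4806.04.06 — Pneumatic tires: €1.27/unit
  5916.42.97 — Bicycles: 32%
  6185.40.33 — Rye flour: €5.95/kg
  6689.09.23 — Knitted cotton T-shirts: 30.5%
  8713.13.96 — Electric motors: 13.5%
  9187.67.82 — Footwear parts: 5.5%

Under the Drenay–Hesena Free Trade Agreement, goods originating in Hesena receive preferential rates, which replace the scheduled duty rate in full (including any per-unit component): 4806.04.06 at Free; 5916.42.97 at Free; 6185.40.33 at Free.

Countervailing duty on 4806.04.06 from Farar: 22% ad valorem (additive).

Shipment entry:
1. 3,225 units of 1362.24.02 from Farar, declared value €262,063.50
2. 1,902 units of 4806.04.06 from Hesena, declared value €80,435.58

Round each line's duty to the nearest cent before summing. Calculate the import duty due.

Line 1 (1362.24.02, Farar, 3,225 units, €262,063.50):
Base rate for 1362.24.02 is 4% + €0.49/unit.
Duty = €262,063.50 × 4% + 3,225 × €0.49 = €12,062.79.
Line 2 (4806.04.06, Hesena, 1,902 units, €80,435.58):
Base rate for 4806.04.06 is €1.27/unit.
Origin Hesena qualifies under the Drenay–Hesena agreement and 4806.04.06 is covered: preferential rate Free applies instead.
The additional-duty order on 4806.04.06 targets Farar, not Hesena; it does not apply.
Duty = €80,435.58 × 0% = €0.00.
Total = €12,062.79 + €0.00 = €12,062.79.

€12,062.79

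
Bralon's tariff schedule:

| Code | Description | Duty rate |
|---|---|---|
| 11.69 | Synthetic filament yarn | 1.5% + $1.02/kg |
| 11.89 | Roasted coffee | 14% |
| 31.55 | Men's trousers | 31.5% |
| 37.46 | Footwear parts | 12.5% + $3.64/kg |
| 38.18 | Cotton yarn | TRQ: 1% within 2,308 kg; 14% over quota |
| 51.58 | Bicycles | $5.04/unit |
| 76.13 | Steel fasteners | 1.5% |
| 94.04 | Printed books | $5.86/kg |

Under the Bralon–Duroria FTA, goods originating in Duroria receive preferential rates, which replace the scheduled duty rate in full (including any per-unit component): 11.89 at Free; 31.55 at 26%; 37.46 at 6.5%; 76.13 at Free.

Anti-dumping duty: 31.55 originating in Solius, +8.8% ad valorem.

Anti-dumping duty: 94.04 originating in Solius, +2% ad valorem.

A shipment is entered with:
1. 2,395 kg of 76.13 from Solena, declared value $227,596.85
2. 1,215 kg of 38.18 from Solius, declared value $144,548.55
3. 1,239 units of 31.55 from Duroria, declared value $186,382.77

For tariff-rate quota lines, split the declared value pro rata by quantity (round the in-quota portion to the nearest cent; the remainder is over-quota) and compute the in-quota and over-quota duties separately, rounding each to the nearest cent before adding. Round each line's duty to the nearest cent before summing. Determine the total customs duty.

Line 1 (76.13, Solena, 2,395 kg, $227,596.85):
Base rate for 76.13 is 1.5%.
76.13 has an FTA preferential rate, but origin Solena is not Duroria; base rate stands.
Duty = $227,596.85 × 1.5% = $3,413.95.
Line 2 (38.18, Solius, 1,215 kg, $144,548.55):
Code 38.18 is under a tariff-rate quota (threshold 2,308 kg). Quantity 1,215 kg is within the quota, so the in-quota rate 1% applies to the full value.
Duty = $144,548.55 × 1% = $1,445.49.
Line 3 (31.55, Duroria, 1,239 units, $186,382.77):
Base rate for 31.55 is 31.5%.
Origin Duroria qualifies under the Bralon–Duroria agreement and 31.55 is covered: preferential rate 26% applies instead.
The additional-duty order on 31.55 targets Solius, not Duroria; it does not apply.
Duty = $186,382.77 × 26% = $48,459.52.
Total = $3,413.95 + $1,445.49 + $48,459.52 = $53,318.96.

$53,318.96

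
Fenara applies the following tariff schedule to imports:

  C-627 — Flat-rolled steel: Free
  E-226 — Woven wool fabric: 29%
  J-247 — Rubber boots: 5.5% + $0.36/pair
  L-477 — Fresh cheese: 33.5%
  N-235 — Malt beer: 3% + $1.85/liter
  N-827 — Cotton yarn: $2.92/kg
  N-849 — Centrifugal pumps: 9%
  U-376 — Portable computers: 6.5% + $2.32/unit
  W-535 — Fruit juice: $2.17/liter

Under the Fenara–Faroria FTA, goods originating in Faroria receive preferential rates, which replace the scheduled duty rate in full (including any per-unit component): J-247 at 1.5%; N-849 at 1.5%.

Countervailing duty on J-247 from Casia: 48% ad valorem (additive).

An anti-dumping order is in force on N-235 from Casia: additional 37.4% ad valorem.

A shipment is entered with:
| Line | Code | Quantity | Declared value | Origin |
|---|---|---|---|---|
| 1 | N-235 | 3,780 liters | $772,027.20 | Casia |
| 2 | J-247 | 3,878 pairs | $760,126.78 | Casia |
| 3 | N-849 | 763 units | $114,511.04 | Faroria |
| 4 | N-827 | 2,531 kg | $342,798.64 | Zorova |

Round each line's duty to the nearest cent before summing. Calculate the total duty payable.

Line 1 (N-235, Casia, 3,780 liters, $772,027.20):
Base rate for N-235 is 3% + $1.85/liter.
Additional duty on N-235 from Casia: +37.4%. Applied ad valorem rate: 3% + 37.4% = 40.4%.
Duty = $772,027.20 × 40.4% + 3,780 × $1.85 = $318,891.99.
Line 2 (J-247, Casia, 3,878 pairs, $760,126.78):
Base rate for J-247 is 5.5% + $0.36/pair.
J-247 has an FTA preferential rate, but origin Casia is not Faroria; base rate stands.
Additional duty on J-247 from Casia: +48%. Applied ad valorem rate: 5.5% + 48% = 53.5%.
Duty = $760,126.78 × 53.5% + 3,878 × $0.36 = $408,063.91.
Line 3 (N-849, Faroria, 763 units, $114,511.04):
Base rate for N-849 is 9%.
Origin Faroria qualifies under the Fenara–Faroria agreement and N-849 is covered: preferential rate 1.5% applies instead.
Duty = $114,511.04 × 1.5% = $1,717.67.
Line 4 (N-827, Zorova, 2,531 kg, $342,798.64):
Base rate for N-827 is $2.92/kg.
Duty = 2,531 × $2.92 = $7,390.52.
Total = $318,891.99 + $408,063.91 + $1,717.67 + $7,390.52 = $736,064.09.

$736,064.09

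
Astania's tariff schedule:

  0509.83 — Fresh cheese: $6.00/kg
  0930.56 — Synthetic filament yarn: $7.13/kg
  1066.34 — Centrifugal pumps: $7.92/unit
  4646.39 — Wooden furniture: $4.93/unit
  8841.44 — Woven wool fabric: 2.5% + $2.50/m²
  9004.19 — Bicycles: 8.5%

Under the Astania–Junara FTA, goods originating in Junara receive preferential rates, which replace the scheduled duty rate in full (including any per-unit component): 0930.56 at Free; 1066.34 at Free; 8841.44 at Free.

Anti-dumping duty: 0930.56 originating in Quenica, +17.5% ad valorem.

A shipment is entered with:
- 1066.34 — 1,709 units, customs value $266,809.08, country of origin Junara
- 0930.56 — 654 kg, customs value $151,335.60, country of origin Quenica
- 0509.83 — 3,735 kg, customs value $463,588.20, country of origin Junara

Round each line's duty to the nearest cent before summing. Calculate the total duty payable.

$53,556.75

Line 1 (1066.34, Junara, 1,709 units, $266,809.08):
Base rate for 1066.34 is $7.92/unit.
Origin Junara qualifies under the Astania–Junara agreement and 1066.34 is covered: preferential rate Free applies instead.
Duty = $266,809.08 × 0% = $0.00.
Line 2 (0930.56, Quenica, 654 kg, $151,335.60):
Base rate for 0930.56 is $7.13/kg.
0930.56 has an FTA preferential rate, but origin Quenica is not Junara; base rate stands.
Additional duty on 0930.56 from Quenica: +17.5% ad valorem. Applied ad valorem rate = 17.5%.
Duty = $151,335.60 × 17.5% + 654 × $7.13 = $31,146.75.
Line 3 (0509.83, Junara, 3,735 kg, $463,588.20):
Base rate for 0509.83 is $6.00/kg.
Origin Junara is the FTA partner but 0509.83 is not on the preference list; base rate stands.
Duty = 3,735 × $6.00 = $22,410.00.
Total = $0.00 + $31,146.75 + $22,410.00 = $53,556.75.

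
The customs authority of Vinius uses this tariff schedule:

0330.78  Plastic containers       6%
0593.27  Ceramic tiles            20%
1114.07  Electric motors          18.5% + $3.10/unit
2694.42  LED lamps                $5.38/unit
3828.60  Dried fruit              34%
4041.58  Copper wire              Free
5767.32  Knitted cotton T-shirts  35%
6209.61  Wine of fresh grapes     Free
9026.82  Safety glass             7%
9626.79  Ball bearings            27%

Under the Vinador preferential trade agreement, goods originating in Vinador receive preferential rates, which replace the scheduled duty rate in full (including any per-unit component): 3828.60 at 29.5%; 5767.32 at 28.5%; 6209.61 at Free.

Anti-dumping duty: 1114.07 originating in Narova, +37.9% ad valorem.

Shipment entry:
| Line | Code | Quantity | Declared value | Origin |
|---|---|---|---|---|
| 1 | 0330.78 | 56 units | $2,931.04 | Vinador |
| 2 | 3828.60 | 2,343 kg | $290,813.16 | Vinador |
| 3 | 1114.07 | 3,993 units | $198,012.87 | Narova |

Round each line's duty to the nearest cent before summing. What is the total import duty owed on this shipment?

$210,023.30

Line 1 (0330.78, Vinador, 56 units, $2,931.04):
Base rate for 0330.78 is 6%.
Origin Vinador is the FTA partner but 0330.78 is not on the preference list; base rate stands.
Duty = $2,931.04 × 6% = $175.86.
Line 2 (3828.60, Vinador, 2,343 kg, $290,813.16):
Base rate for 3828.60 is 34%.
Origin Vinador qualifies under the Vinius–Vinador agreement and 3828.60 is covered: preferential rate 29.5% applies instead.
Duty = $290,813.16 × 29.5% = $85,789.88.
Line 3 (1114.07, Narova, 3,993 units, $198,012.87):
Base rate for 1114.07 is 18.5% + $3.10/unit.
Additional duty on 1114.07 from Narova: +37.9%. Applied ad valorem rate: 18.5% + 37.9% = 56.4%.
Duty = $198,012.87 × 56.4% + 3,993 × $3.10 = $124,057.56.
Total = $175.86 + $85,789.88 + $124,057.56 = $210,023.30.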